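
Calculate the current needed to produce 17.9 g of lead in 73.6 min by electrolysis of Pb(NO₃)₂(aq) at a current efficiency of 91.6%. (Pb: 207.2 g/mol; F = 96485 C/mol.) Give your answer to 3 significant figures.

n(Pb) = 17.9 / 207.2 = 0.08639 mol
Pb²⁺ + 2e⁻ → Pb, so n(e⁻) = 2 × 0.08639 = 0.1728 mol
Q = 0.1728 × 96485 / 0.916 = 18200 C
I = Q / t = 18200 / 4416 s = 4.12 A

4.12 A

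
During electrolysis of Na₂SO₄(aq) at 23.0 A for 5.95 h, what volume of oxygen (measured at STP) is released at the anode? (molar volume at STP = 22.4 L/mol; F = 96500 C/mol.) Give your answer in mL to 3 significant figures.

28600 mL

Q = 23.0 A × 21420 s = 4.927×10^5 C
n(e⁻) = Q/F = 4.927×10^5/96500 = 5.106 mol
2H₂O → O₂ + 4H⁺ + 4e⁻, so n(O₂) = 5.106 / 4 = 1.277 mol
V = 1.277 × 22.4 = 28.60 L
= 28600 mL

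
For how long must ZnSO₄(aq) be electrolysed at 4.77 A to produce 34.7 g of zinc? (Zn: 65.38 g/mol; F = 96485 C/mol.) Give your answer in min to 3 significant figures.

n(Zn) = 34.7 / 65.38 = 0.5307 mol
Zn²⁺ + 2e⁻ → Zn, so n(e⁻) = 2 × 0.5307 = 1.061 mol
Q = 1.061 × 96485 = 1.024×10^5 C
t = Q / I = 1.024×10^5 / 4.77 = 21470 s = 358 min

358 min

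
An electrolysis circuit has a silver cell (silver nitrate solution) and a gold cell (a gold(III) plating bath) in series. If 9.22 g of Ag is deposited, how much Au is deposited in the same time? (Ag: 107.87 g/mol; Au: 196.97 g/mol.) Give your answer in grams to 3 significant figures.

5.61 g

n(Ag) = 9.22 / 107.87 = 0.08547 mol
Ag⁺ + e⁻ → Ag, so n(e⁻) = 0.08547 mol
Same current for the same time ⇒ same n(e⁻) = 0.08547 mol in both cells.
Au³⁺ + 3e⁻ → Au, so n(Au) = 0.08547 / 3 = 0.02849 mol
m(Au) = 0.02849 × 196.97 = 5.61 g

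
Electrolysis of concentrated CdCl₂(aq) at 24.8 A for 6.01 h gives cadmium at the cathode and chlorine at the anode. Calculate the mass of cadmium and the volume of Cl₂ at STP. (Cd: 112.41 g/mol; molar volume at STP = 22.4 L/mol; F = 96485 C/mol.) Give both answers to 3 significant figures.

Q = 24.8 × 21636 = 5.366×10^5 C; n(e⁻) = 5.366×10^5 / 96485 = 5.561 mol
Cathode: Cd²⁺ + 2e⁻ → Cd → n(Cd) = 5.561/2 = 2.781 mol → 313 g
Anode: 2Cl⁻ → Cl₂ + 2e⁻ → n(Cl₂) = 5.561/2 = 2.781 mol → 62.3 L

313 g Cd; 62.3 L Cl₂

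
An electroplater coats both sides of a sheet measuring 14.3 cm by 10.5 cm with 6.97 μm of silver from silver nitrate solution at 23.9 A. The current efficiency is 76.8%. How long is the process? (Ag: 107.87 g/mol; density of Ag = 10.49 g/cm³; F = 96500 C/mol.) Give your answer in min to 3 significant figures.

Plated area = 2 × 14.3 × 10.5 = 300.3 cm²
Volume = 300.3 × 6.97×10⁻⁴ cm = 0.2093 cm³
m(Ag) = 0.2093 × 10.49 = 2.196 g
n(Ag) = 2.196 / 107.87 = 0.02036 mol; n(e⁻) = 0.02036 mol
Q = 0.02036 × 96500 / 0.768 = 2558 C
t = 2558 / 23.9 = 107.0 s = 1.78 min

1.78 min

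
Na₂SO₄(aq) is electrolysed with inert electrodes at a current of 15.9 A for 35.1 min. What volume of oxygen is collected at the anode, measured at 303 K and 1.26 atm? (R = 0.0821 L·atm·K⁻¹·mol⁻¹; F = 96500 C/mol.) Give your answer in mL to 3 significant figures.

1710 mL

Q = 15.9 A × 2106 s = 33490 C
Moles of electrons = 33490 / 96500 = 0.3470 mol
2H₂O → O₂ + 4H⁺ + 4e⁻, so n(O₂) = 0.3470 / 4 = 0.08675 mol
V = nRT/P = 0.08675 × 0.0821 × 303 / 1.26 = 1.713 L
= 1710 mL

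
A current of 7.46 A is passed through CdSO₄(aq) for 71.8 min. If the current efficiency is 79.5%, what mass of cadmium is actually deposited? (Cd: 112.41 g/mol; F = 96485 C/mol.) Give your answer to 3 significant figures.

Q = 7.46 × 4308 = 32140 C
n(e⁻) = 32140 / 96485 = 0.3331 mol
Cd²⁺ + 2e⁻ → Cd, so theoretical m(Cd) = 0.1666 × 112.41 = 18.73 g
Actual mass = 79.5% × 18.73 = 14.9 g

14.9 g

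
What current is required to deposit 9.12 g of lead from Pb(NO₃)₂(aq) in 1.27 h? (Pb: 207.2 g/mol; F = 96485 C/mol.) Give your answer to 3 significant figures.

1.86 A

n(Pb) = 9.12 / 207.2 = 0.04402 mol
Pb²⁺ + 2e⁻ → Pb, so n(e⁻) = 2 × 0.04402 = 0.08804 mol
Q = 0.08804 × 96485 = 8495 C
I = Q / t = 8495 / 4572 s = 1.86 A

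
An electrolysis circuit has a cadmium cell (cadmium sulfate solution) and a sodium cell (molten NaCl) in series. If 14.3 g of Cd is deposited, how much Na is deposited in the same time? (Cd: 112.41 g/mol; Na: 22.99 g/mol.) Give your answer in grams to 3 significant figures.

n(Cd) = 14.3 / 112.41 = 0.1272 mol
Cd²⁺ + 2e⁻ → Cd, so n(e⁻) = 2 × 0.1272 = 0.2544 mol
In series, the same 0.2544 mol of electrons flows through the second cell.
Na⁺ + e⁻ → Na, so n(Na) = 0.2544 mol
m(Na) = 0.2544 × 22.99 = 5.85 g

5.85 g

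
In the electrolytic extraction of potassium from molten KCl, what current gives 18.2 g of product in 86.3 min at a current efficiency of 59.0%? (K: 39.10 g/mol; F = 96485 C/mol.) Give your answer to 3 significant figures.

n(K) = 18.2 / 39.10 = 0.4655 mol
K⁺ + e⁻ → K, so n(e⁻) = 0.4655 mol
Q = 0.4655 × 96485 / 0.590 = 76130 C
I = Q / t = 76130 / 5178 s = 14.7 A

14.7 A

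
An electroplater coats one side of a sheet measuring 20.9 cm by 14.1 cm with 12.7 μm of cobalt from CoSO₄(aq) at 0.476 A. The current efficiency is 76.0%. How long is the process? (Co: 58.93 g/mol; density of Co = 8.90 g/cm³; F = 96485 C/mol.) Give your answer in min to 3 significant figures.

503 min

Plated area = 20.9 × 14.1 = 294.7 cm²
Volume = 294.7 × 12.7×10⁻⁴ cm = 0.3743 cm³
m(Co) = 0.3743 × 8.90 = 3.331 g
n(Co) = 3.331 / 58.93 = 0.05652 mol; n(e⁻) = 2 × 0.05652 = 0.1130 mol
Q = 0.1130 × 96485 / 0.760 = 14350 C
t = 14350 / 0.476 = 30150 s = 503 min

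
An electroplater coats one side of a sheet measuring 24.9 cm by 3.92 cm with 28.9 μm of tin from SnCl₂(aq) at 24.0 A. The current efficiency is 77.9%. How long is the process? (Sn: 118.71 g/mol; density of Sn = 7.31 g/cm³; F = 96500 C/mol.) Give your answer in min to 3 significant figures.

2.99 min

Plated area = 24.9 × 3.92 = 97.61 cm²
Volume = 97.61 × 28.9×10⁻⁴ cm = 0.2821 cm³
m(Sn) = 0.2821 × 7.31 = 2.062 g
n(Sn) = 2.062 / 118.71 = 0.01737 mol; n(e⁻) = 2 × 0.01737 = 0.03474 mol
Q = 0.03474 × 96500 / 0.779 = 4303 C
t = 4303 / 24.0 = 179.3 s = 2.99 min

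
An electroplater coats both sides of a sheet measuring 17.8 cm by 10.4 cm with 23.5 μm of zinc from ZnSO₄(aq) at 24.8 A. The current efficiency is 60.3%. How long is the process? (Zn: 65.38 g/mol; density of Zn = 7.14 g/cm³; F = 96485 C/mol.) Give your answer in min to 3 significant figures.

20.4 min

Plated area = 2 × 17.8 × 10.4 = 370.2 cm²
Volume = 370.2 × 23.5×10⁻⁴ cm = 0.8700 cm³
m(Zn) = 0.8700 × 7.14 = 6.212 g
n(Zn) = 6.212 / 65.38 = 0.09501 mol; n(e⁻) = 2 × 0.09501 = 0.1900 mol
Q = 0.1900 × 96485 / 0.603 = 30400 C
t = 30400 / 24.8 = 1226 s = 20.4 min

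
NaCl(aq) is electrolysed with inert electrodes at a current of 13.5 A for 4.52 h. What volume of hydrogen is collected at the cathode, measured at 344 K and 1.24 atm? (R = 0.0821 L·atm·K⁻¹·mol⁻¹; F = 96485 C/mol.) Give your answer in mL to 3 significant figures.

Q = It = 13.5 × 16272 = 2.197×10^5 C
Moles of electrons = 2.197×10^5 / 96485 = 2.277 mol
2H⁺ + 2e⁻ → H₂, so n(H₂) = 2.277 / 2 = 1.139 mol
V = nRT/P = 1.139 × 0.0821 × 344 / 1.24 = 25.94 L
= 25900 mL

25900 mL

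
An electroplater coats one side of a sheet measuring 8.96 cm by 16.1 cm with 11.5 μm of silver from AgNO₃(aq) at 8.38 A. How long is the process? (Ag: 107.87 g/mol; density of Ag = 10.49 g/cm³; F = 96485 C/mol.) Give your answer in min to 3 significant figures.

Plated area = 8.96 × 16.1 = 144.3 cm²
Volume = 144.3 × 11.5×10⁻⁴ cm = 0.1659 cm³
m(Ag) = 0.1659 × 10.49 = 1.740 g
n(Ag) = 1.740 / 107.87 = 0.01613 mol; n(e⁻) = 0.01613 mol
Q = 0.01613 × 96485 = 1556 C
t = 1556 / 8.38 = 185.7 s = 3.10 min

3.10 min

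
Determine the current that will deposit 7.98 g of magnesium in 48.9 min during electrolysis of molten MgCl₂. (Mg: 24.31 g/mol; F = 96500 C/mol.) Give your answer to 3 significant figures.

n(Mg) = 7.98 / 24.31 = 0.3283 mol
Mg²⁺ + 2e⁻ → Mg, so n(e⁻) = 2 × 0.3283 = 0.6566 mol
Q = 0.6566 × 96500 = 63360 C
I = Q / t = 63360 / 2934 s = 21.6 A

21.6 A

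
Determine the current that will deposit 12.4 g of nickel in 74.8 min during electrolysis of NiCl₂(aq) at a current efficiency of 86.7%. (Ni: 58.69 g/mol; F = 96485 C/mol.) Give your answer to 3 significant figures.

10.5 A

n(Ni) = 12.4 / 58.69 = 0.2113 mol
Ni²⁺ + 2e⁻ → Ni, so n(e⁻) = 2 × 0.2113 = 0.4226 mol
Q = 0.4226 × 96485 / 0.867 = 47030 C
I = Q / t = 47030 / 4488 s = 10.5 A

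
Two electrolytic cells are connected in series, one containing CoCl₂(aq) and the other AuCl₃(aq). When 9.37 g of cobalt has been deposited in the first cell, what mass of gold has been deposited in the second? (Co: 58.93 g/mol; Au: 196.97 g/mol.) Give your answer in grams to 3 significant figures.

n(Co) = 9.37 / 58.93 = 0.1590 mol
Co²⁺ + 2e⁻ → Co, so n(e⁻) = 2 × 0.1590 = 0.3180 mol
Same current for the same time ⇒ same n(e⁻) = 0.3180 mol in both cells.
Au³⁺ + 3e⁻ → Au, so n(Au) = 0.3180 / 3 = 0.1060 mol
m(Au) = 0.1060 × 196.97 = 20.9 g

20.9 g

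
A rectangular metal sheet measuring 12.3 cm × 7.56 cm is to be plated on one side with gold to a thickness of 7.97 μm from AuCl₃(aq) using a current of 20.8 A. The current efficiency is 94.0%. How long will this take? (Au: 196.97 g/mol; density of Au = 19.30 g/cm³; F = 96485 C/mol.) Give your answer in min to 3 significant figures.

1.79 min

Plated area = 12.3 × 7.56 = 92.99 cm²
Volume = 92.99 × 7.97×10⁻⁴ cm = 0.07411 cm³
m(Au) = 0.07411 × 19.30 = 1.430 g
n(Au) = 1.430 / 196.97 = 0.007260 mol; n(e⁻) = 3 × 0.007260 = 0.02178 mol
Q = 0.02178 × 96485 / 0.940 = 2236 C
t = 2236 / 20.8 = 107.5 s = 1.79 min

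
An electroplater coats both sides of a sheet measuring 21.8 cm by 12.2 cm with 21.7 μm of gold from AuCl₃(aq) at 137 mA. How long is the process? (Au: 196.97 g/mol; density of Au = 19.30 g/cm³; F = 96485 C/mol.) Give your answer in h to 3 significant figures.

66.4 h

Plated area = 2 × 21.8 × 12.2 = 531.9 cm²
Volume = 531.9 × 21.7×10⁻⁴ cm = 1.154 cm³
m(Au) = 1.154 × 19.30 = 22.27 g
n(Au) = 22.27 / 196.97 = 0.1131 mol; n(e⁻) = 3 × 0.1131 = 0.3393 mol
Q = 0.3393 × 96485 = 32740 C
t = 32740 / 0.137 = 2.390×10^5 s = 66.4 h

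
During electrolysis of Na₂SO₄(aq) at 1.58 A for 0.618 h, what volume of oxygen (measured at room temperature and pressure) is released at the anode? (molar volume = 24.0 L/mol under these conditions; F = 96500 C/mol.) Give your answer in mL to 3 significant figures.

Q = 1.58 A × 2224.8 s = 3515 C
n(e⁻) = 3515 / 96500 = 0.03642 mol
2H₂O → O₂ + 4H⁺ + 4e⁻, so n(O₂) = 0.03642 / 4 = 0.009105 mol
V = 0.009105 × 24.0 = 0.2185 L
= 219 mL

219 mL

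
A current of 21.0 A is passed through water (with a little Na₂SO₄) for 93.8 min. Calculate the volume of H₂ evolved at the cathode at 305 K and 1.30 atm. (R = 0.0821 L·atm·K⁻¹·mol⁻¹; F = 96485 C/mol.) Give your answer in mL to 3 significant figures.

11800 mL

Charge passed = 21.0 × 5628 = 1.182×10^5 C
n(e⁻) = 1.182×10^5 / 96485 = 1.225 mol
2H⁺ + 2e⁻ → H₂, so n(H₂) = 1.225 / 2 = 0.6125 mol
V = nRT/P = 0.6125 × 0.0821 × 305 / 1.30 = 11.80 L
= 11800 mL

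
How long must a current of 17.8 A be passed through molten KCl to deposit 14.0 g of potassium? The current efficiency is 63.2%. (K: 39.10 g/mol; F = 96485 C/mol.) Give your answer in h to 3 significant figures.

0.853 h

n(K) = 14.0 / 39.10 = 0.3581 mol
K⁺ + e⁻ → K, so n(e⁻) = 0.3581 mol
Q = 0.3581 × 96485 / 0.632 = 54670 C
t = Q / I = 54670 / 17.8 = 3071 s = 0.853 h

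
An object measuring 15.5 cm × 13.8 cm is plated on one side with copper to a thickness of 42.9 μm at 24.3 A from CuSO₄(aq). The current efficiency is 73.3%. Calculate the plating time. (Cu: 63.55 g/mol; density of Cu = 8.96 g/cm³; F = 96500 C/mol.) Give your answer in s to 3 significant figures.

Plated area = 15.5 × 13.8 = 213.9 cm²
Volume = 213.9 × 42.9×10⁻⁴ cm = 0.9176 cm³
m(Cu) = 0.9176 × 8.96 = 8.222 g
n(Cu) = 8.222 / 63.55 = 0.1294 mol; n(e⁻) = 2 × 0.1294 = 0.2588 mol
Q = 0.2588 × 96500 / 0.733 = 34070 C
t = 34070 / 24.3 = 1402 s

1400 s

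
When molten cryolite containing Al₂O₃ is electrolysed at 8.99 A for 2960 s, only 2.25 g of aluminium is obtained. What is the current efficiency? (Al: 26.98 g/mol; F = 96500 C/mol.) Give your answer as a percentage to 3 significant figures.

90.7%

Q = 8.99 × 2960 = 26610 C
n(e⁻) = 26610 / 96500 = 0.2758 mol
Al³⁺ + 3e⁻ → Al, so theoretical n(Al) = 0.09193 mol → 2.480 g
Efficiency = 2.25 / 2.480 = 0.9073 = 90.7%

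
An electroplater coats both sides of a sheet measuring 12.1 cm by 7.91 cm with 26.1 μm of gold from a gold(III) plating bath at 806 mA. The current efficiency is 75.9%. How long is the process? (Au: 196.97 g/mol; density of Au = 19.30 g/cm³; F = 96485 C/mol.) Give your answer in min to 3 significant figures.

386 min

Plated area = 2 × 12.1 × 7.91 = 191.4 cm²
Volume = 191.4 × 26.1×10⁻⁴ cm = 0.4996 cm³
m(Au) = 0.4996 × 19.30 = 9.642 g
n(Au) = 9.642 / 196.97 = 0.04895 mol; n(e⁻) = 3 × 0.04895 = 0.1469 mol
Q = 0.1469 × 96485 / 0.759 = 18670 C
t = 18670 / 0.806 = 23160 s = 386 min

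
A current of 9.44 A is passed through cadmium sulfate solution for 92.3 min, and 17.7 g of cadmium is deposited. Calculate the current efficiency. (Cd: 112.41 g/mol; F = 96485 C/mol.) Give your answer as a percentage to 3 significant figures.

Q = 9.44 × 5538 = 52280 C
n(e⁻) = 52280 / 96485 = 0.5418 mol
Cd²⁺ + 2e⁻ → Cd, so theoretical n(Cd) = 0.2709 mol → 30.45 g
Efficiency = 17.7 / 30.45 = 0.5813 = 58.1%

58.1%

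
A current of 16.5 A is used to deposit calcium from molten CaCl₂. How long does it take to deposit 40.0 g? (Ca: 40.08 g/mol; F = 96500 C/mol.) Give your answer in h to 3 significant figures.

3.24 h

n(Ca) = 40.0 / 40.08 = 0.9980 mol
Ca²⁺ + 2e⁻ → Ca, so n(e⁻) = 2 × 0.9980 = 1.996 mol
Q = 1.996 × 96500 = 1.926×10^5 C
t = Q / I = 1.926×10^5 / 16.5 = 11670 s = 3.24 h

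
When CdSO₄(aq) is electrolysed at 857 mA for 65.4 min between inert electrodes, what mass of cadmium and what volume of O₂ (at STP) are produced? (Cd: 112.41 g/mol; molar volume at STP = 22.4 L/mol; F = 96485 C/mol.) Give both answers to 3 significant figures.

Q = 0.857 × 3924 = 3363 C; n(e⁻) = 3363 / 96485 = 0.03486 mol
Cathode: Cd²⁺ + 2e⁻ → Cd → n(Cd) = 0.03486/2 = 0.01743 mol → 1.96 g
Anode: 2H₂O → O₂ + 4H⁺ + 4e⁻ → n(O₂) = 0.03486/4 = 0.008715 mol → 0.195 L

1.96 g Cd; 0.195 L O₂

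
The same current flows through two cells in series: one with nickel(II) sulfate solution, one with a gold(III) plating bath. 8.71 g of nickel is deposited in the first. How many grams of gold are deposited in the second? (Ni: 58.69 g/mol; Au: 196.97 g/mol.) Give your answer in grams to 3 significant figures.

19.5 g

n(Ni) = 8.71 / 58.69 = 0.1484 mol
Ni²⁺ + 2e⁻ → Ni, so n(e⁻) = 2 × 0.1484 = 0.2968 mol
Since the cells are in series, n(e⁻) in the Au cell is also 0.2968 mol.
Au³⁺ + 3e⁻ → Au, so n(Au) = 0.2968 / 3 = 0.09893 mol
m(Au) = 0.09893 × 196.97 = 19.5 g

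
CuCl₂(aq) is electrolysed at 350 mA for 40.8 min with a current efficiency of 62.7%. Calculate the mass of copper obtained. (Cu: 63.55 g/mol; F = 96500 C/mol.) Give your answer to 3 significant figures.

0.177 g

Q = 0.350 × 2448 = 856.8 C
n(e⁻) = 856.8 / 96500 = 0.008879 mol
Cu²⁺ + 2e⁻ → Cu, so theoretical m(Cu) = 0.004440 × 63.55 = 0.2822 g
Actual mass = 62.7% × 0.2822 = 0.177 g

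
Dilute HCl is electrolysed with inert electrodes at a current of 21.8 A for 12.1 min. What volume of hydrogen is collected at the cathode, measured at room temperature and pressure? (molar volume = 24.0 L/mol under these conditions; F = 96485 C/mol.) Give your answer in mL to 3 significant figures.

1970 mL

Q = It = 21.8 × 726 = 15830 C
Moles of electrons = 15830 / 96485 = 0.1641 mol
2H⁺ + 2e⁻ → H₂, so n(H₂) = 0.1641 / 2 = 0.08205 mol
V = 0.08205 × 24.0 = 1.969 L
= 1970 mL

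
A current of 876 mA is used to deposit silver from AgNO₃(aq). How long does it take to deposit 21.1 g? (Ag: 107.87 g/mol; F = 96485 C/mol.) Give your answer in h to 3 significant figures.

5.98 h

n(Ag) = 21.1 / 107.87 = 0.1956 mol
Ag⁺ + e⁻ → Ag, so n(e⁻) = 0.1956 mol
Q = 0.1956 × 96485 = 18870 C
t = Q / I = 18870 / 0.876 = 21540 s = 5.98 h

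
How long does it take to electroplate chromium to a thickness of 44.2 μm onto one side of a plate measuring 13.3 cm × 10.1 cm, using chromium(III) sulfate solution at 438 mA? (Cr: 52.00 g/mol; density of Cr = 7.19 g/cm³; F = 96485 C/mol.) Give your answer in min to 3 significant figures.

904 min

Plated area = 13.3 × 10.1 = 134.3 cm²
Volume = 134.3 × 44.2×10⁻⁴ cm = 0.5936 cm³
m(Cr) = 0.5936 × 7.19 = 4.268 g
n(Cr) = 4.268 / 52.00 = 0.08208 mol; n(e⁻) = 3 × 0.08208 = 0.2462 mol
Q = 0.2462 × 96485 = 23750 C
t = 23750 / 0.438 = 54220 s = 904 min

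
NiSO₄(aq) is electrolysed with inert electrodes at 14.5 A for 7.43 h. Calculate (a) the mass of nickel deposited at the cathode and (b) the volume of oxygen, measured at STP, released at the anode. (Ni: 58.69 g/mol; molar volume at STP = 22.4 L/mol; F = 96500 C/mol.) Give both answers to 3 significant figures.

118 g Ni; 22.5 L O₂

Q = 14.5 × 26748 = 3.878×10^5 C; n(e⁻) = 3.878×10^5 / 96500 = 4.019 mol
Cathode: Ni²⁺ + 2e⁻ → Ni → n(Ni) = 4.019/2 = 2.010 mol → 118 g
Anode: 2H₂O → O₂ + 4H⁺ + 4e⁻ → n(O₂) = 4.019/4 = 1.005 mol → 22.5 L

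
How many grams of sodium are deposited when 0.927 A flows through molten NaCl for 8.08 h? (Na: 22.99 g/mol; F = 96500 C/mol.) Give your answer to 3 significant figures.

Q = 0.927 A × 29088 s = 26960 C
Moles of electrons = 26960 / 96500 = 0.2794 mol
Na⁺ + e⁻ → Na, so n(Na) = 0.2794 mol
m = 0.2794 × 22.99 = 6.42 g

6.42 g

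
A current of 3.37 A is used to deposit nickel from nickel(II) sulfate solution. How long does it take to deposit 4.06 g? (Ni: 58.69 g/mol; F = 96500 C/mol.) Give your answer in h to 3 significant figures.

n(Ni) = 4.06 / 58.69 = 0.06918 mol
Ni²⁺ + 2e⁻ → Ni, so n(e⁻) = 2 × 0.06918 = 0.1384 mol
Q = 0.1384 × 96500 = 13360 C
t = Q / I = 13360 / 3.37 = 3964 s = 1.10 h

1.10 h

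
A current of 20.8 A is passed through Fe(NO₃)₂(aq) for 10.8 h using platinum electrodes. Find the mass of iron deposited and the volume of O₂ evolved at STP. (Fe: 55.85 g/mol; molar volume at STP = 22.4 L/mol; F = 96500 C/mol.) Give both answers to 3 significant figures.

Q = 20.8 × 38880 = 8.087×10^5 C; n(e⁻) = 8.087×10^5 / 96500 = 8.380 mol
Cathode: Fe²⁺ + 2e⁻ → Fe → n(Fe) = 8.380/2 = 4.190 mol → 234 g
Anode: 2H₂O → O₂ + 4H⁺ + 4e⁻ → n(O₂) = 8.380/4 = 2.095 mol → 46.9 L

234 g Fe; 46.9 L O₂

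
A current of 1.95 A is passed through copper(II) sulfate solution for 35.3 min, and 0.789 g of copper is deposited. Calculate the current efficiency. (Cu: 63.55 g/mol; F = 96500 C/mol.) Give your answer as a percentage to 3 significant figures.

58.0%

Q = 1.95 × 2118 = 4130 C
n(e⁻) = 4130 / 96500 = 0.04280 mol
Cu²⁺ + 2e⁻ → Cu, so theoretical n(Cu) = 0.02140 mol → 1.360 g
Efficiency = 0.789 / 1.360 = 0.5801 = 58.0%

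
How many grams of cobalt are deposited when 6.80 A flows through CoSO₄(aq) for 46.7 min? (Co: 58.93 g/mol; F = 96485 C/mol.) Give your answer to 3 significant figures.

5.82 g

Q = It = 6.80 × 2802 = 19050 C
n(e⁻) = Q/F = 19050/96485 = 0.1974 mol
Co²⁺ + 2e⁻ → Co, so n(Co) = 0.1974 / 2 = 0.09870 mol
m = 0.09870 × 58.93 = 5.82 g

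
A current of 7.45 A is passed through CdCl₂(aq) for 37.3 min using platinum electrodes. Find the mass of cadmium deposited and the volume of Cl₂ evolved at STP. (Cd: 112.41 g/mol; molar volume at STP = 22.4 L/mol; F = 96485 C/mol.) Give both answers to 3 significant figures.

Q = 7.45 × 2238 = 16670 C; n(e⁻) = 16670 / 96485 = 0.1728 mol
Cathode: Cd²⁺ + 2e⁻ → Cd → n(Cd) = 0.1728/2 = 0.08640 mol → 9.71 g
Anode: 2Cl⁻ → Cl₂ + 2e⁻ → n(Cl₂) = 0.1728/2 = 0.08640 mol → 1.94 L

9.71 g Cd; 1.94 L Cl₂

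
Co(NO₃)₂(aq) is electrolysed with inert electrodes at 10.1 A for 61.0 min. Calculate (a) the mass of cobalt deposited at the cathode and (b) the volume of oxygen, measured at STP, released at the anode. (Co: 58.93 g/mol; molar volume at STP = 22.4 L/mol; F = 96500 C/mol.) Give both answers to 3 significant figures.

Q = 10.1 × 3660 = 36970 C; n(e⁻) = 36970 / 96500 = 0.3831 mol
Cathode: Co²⁺ + 2e⁻ → Co → n(Co) = 0.3831/2 = 0.1916 mol → 11.3 g
Anode: 2H₂O → O₂ + 4H⁺ + 4e⁻ → n(O₂) = 0.3831/4 = 0.09578 mol → 2.15 L

11.3 g Co; 2.15 L O₂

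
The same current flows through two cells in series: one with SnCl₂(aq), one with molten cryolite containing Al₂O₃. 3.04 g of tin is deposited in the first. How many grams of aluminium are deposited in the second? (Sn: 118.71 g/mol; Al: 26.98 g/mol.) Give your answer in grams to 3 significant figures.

0.461 g

n(Sn) = 3.04 / 118.71 = 0.02561 mol
Sn²⁺ + 2e⁻ → Sn, so n(e⁻) = 2 × 0.02561 = 0.05122 mol
The cells are in series, so the same charge (and hence the same n(e⁻) = 0.05122 mol) passes through both.
Al³⁺ + 3e⁻ → Al, so n(Al) = 0.05122 / 3 = 0.01707 mol
m(Al) = 0.01707 × 26.98 = 0.461 g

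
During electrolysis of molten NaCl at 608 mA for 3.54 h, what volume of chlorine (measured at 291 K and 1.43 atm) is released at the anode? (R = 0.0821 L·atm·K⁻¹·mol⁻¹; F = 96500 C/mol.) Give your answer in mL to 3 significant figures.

Q = It = 0.608 × 12744 = 7748 C
Moles of electrons = 7748 / 96500 = 0.08029 mol
2Cl⁻ → Cl₂ + 2e⁻, so n(Cl₂) = 0.08029 / 2 = 0.04015 mol
V = nRT/P = 0.04015 × 0.0821 × 291 / 1.43 = 0.6708 L
= 671 mL

671 mL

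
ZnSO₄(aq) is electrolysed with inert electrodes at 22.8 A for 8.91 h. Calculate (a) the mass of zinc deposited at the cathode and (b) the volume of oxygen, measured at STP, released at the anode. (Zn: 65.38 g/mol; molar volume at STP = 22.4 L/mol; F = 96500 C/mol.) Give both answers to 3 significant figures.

248 g Zn; 42.4 L O₂

Q = 22.8 × 32076 = 7.313×10^5 C; n(e⁻) = 7.313×10^5 / 96500 = 7.578 mol
Cathode: Zn²⁺ + 2e⁻ → Zn → n(Zn) = 7.578/2 = 3.789 mol → 248 g
Anode: 2H₂O → O₂ + 4H⁺ + 4e⁻ → n(O₂) = 7.578/4 = 1.895 mol → 42.4 L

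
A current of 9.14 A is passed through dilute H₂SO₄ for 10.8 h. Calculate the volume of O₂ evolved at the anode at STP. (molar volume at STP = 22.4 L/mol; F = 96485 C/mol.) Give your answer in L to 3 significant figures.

Charge passed = 9.14 × 38880 = 3.554×10^5 C
n(e⁻) = Q/F = 3.554×10^5/96485 = 3.683 mol
2H₂O → O₂ + 4H⁺ + 4e⁻, so n(O₂) = 3.683 / 4 = 0.9208 mol
V = 0.9208 × 22.4 = 20.63 L

20.6 L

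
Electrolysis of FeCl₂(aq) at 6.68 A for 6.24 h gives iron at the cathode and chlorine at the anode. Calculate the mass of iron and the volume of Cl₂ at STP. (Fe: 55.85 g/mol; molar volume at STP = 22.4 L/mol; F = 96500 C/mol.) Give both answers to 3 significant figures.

Q = 6.68 × 22464 = 1.501×10^5 C; n(e⁻) = 1.501×10^5 / 96500 = 1.555 mol
Cathode: Fe²⁺ + 2e⁻ → Fe → n(Fe) = 1.555/2 = 0.7775 mol → 43.4 g
Anode: 2Cl⁻ → Cl₂ + 2e⁻ → n(Cl₂) = 1.555/2 = 0.7775 mol → 17.4 L

43.4 g Fe; 17.4 L Cl₂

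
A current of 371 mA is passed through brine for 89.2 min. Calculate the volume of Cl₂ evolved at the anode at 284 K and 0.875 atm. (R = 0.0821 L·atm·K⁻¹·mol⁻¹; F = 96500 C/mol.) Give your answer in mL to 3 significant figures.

274 mL

Q = 0.371 A × 5352 s = 1986 C
n(e⁻) = Q/F = 1986/96500 = 0.02058 mol
2Cl⁻ → Cl₂ + 2e⁻, so n(Cl₂) = 0.02058 / 2 = 0.01029 mol
V = nRT/P = 0.01029 × 0.0821 × 284 / 0.875 = 0.2742 L
= 274 mL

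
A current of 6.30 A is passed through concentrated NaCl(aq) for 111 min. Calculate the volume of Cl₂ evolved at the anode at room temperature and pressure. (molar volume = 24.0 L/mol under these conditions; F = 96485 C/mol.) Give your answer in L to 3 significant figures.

Charge passed = 6.30 × 6660 = 41960 C
Moles of electrons = 41960 / 96485 = 0.4349 mol
2Cl⁻ → Cl₂ + 2e⁻, so n(Cl₂) = 0.4349 / 2 = 0.2175 mol
V = 0.2175 × 24.0 = 5.220 L

5.22 L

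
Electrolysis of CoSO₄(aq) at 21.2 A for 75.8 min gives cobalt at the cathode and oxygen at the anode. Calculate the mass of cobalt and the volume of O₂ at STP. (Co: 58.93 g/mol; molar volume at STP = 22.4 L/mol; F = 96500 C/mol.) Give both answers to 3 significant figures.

29.4 g Co; 5.60 L O₂

Q = 21.2 × 4548 = 96420 C; n(e⁻) = 96420 / 96500 = 0.9992 mol
Cathode: Co²⁺ + 2e⁻ → Co → n(Co) = 0.9992/2 = 0.4996 mol → 29.4 g
Anode: 2H₂O → O₂ + 4H⁺ + 4e⁻ → n(O₂) = 0.9992/4 = 0.2498 mol → 5.60 L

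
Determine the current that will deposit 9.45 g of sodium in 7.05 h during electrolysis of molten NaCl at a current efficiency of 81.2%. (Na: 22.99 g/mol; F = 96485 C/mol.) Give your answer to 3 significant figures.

n(Na) = 9.45 / 22.99 = 0.4110 mol
Na⁺ + e⁻ → Na, so n(e⁻) = 0.4110 mol
Q = 0.4110 × 96485 / 0.812 = 48840 C
I = Q / t = 48840 / 25380 s = 1.92 A

1.92 A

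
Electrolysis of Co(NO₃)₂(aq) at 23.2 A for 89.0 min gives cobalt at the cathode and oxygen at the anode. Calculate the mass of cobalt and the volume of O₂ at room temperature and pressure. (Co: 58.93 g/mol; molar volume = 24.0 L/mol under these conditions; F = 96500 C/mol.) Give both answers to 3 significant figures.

37.8 g Co; 7.70 L O₂

Q = 23.2 × 5340 = 1.239×10^5 C; n(e⁻) = 1.239×10^5 / 96500 = 1.284 mol
Cathode: Co²⁺ + 2e⁻ → Co → n(Co) = 1.284/2 = 0.6420 mol → 37.8 g
Anode: 2H₂O → O₂ + 4H⁺ + 4e⁻ → n(O₂) = 1.284/4 = 0.3210 mol → 7.70 L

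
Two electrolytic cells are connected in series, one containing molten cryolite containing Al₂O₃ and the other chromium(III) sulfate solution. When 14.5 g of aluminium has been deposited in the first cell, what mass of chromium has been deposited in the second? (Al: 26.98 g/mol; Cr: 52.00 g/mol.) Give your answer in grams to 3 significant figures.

n(Al) = 14.5 / 26.98 = 0.5374 mol
Al³⁺ + 3e⁻ → Al, so n(e⁻) = 3 × 0.5374 = 1.612 mol
Same current for the same time ⇒ same n(e⁻) = 1.612 mol in both cells.
Cr³⁺ + 3e⁻ → Cr, so n(Cr) = 1.612 / 3 = 0.5373 mol
m(Cr) = 0.5373 × 52.00 = 27.9 g

27.9 g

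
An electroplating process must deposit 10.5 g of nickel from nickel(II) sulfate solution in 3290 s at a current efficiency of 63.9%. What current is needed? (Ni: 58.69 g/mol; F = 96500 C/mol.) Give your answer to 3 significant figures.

16.4 A

n(Ni) = 10.5 / 58.69 = 0.1789 mol
Ni²⁺ + 2e⁻ → Ni, so n(e⁻) = 2 × 0.1789 = 0.3578 mol
Q = 0.3578 × 96500 / 0.639 = 54030 C
I = Q / t = 54030 / 3290 s = 16.4 A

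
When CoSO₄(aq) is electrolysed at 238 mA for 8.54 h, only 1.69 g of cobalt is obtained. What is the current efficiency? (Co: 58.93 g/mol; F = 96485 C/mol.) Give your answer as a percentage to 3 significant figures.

75.6%

Q = 0.238 × 30744 = 7317 C
n(e⁻) = 7317 / 96485 = 0.07584 mol
Co²⁺ + 2e⁻ → Co, so theoretical n(Co) = 0.03792 mol → 2.235 g
Efficiency = 1.69 / 2.235 = 0.7562 = 75.6%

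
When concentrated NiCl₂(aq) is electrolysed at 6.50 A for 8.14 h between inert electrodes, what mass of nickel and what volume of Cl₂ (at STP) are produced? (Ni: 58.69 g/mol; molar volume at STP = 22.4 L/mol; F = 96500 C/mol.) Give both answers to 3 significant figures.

Q = 6.50 × 29304 = 1.905×10^5 C; n(e⁻) = 1.905×10^5 / 96500 = 1.974 mol
Cathode: Ni²⁺ + 2e⁻ → Ni → n(Ni) = 1.974/2 = 0.9870 mol → 57.9 g
Anode: 2Cl⁻ → Cl₂ + 2e⁻ → n(Cl₂) = 1.974/2 = 0.9870 mol → 22.1 L

57.9 g Ni; 22.1 L Cl₂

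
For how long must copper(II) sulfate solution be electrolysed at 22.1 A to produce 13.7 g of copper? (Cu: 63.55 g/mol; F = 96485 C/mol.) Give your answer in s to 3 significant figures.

1880 s

n(Cu) = 13.7 / 63.55 = 0.2156 mol
Cu²⁺ + 2e⁻ → Cu, so n(e⁻) = 2 × 0.2156 = 0.4312 mol
Q = 0.4312 × 96485 = 41600 C
t = Q / I = 41600 / 22.1 = 1882 s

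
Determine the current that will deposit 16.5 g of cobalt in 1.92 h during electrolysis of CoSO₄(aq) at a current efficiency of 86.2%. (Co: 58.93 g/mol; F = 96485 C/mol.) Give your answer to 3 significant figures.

9.07 A

n(Co) = 16.5 / 58.93 = 0.2800 mol
Co²⁺ + 2e⁻ → Co, so n(e⁻) = 2 × 0.2800 = 0.5600 mol
Q = 0.5600 × 96485 / 0.862 = 62680 C
I = Q / t = 62680 / 6912 s = 9.07 A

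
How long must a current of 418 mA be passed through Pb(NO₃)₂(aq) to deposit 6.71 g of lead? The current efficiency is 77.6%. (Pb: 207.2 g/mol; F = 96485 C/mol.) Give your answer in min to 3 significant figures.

n(Pb) = 6.71 / 207.2 = 0.03238 mol
Pb²⁺ + 2e⁻ → Pb, so n(e⁻) = 2 × 0.03238 = 0.06476 mol
Q = 0.06476 × 96485 / 0.776 = 8052 C
t = Q / I = 8052 / 0.418 = 19260 s = 321 min

321 min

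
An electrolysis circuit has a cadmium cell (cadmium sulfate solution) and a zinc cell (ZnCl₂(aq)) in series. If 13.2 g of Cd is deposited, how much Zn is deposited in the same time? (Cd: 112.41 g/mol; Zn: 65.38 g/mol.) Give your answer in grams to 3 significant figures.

n(Cd) = 13.2 / 112.41 = 0.1174 mol
Cd²⁺ + 2e⁻ → Cd, so n(e⁻) = 2 × 0.1174 = 0.2348 mol
In series, the same 0.2348 mol of electrons flows through the second cell.
Zn²⁺ + 2e⁻ → Zn, so n(Zn) = 0.2348 / 2 = 0.1174 mol
m(Zn) = 0.1174 × 65.38 = 7.68 g

7.68 g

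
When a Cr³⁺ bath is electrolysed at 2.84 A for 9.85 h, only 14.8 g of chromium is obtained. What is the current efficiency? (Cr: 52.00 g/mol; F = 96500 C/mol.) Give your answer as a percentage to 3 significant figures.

Q = 2.84 × 35460 = 1.007×10^5 C
n(e⁻) = 1.007×10^5 / 96500 = 1.044 mol
Cr³⁺ + 3e⁻ → Cr, so theoretical n(Cr) = 0.3480 mol → 18.10 g
Efficiency = 14.8 / 18.10 = 0.8177 = 81.8%

81.8%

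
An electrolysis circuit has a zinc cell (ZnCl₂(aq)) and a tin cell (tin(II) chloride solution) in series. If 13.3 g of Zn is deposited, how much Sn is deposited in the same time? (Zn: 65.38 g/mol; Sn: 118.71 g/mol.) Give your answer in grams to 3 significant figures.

n(Zn) = 13.3 / 65.38 = 0.2034 mol
Zn²⁺ + 2e⁻ → Zn, so n(e⁻) = 2 × 0.2034 = 0.4068 mol
In series, the same 0.4068 mol of electrons flows through the second cell.
Sn²⁺ + 2e⁻ → Sn, so n(Sn) = 0.4068 / 2 = 0.2034 mol
m(Sn) = 0.2034 × 118.71 = 24.1 g

24.1 g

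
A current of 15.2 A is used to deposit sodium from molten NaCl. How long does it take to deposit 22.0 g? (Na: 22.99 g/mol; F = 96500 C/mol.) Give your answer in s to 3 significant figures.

6080 s

n(Na) = 22.0 / 22.99 = 0.9569 mol
Na⁺ + e⁻ → Na, so n(e⁻) = 0.9569 mol
Q = 0.9569 × 96500 = 92340 C
t = Q / I = 92340 / 15.2 = 6075 s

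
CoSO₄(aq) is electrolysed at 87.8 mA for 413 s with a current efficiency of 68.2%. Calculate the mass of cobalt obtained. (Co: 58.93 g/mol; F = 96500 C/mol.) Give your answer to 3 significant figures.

Q = 0.0878 × 413 = 36.26 C
n(e⁻) = 36.26 / 96500 = 3.758×10^-4 mol
Co²⁺ + 2e⁻ → Co, so theoretical m(Co) = 1.879×10^-4 × 58.93 = 0.01107 g
Actual mass = 68.2% × 0.01107 = 0.00755 g

0.00755 g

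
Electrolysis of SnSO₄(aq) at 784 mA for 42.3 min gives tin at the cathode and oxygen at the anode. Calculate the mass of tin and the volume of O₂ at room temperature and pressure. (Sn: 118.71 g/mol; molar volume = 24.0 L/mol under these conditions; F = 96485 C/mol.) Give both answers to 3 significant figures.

Q = 0.784 × 2538 = 1990 C; n(e⁻) = 1990 / 96485 = 0.02062 mol
Cathode: Sn²⁺ + 2e⁻ → Sn → n(Sn) = 0.02062/2 = 0.01031 mol → 1.22 g
Anode: 2H₂O → O₂ + 4H⁺ + 4e⁻ → n(O₂) = 0.02062/4 = 0.005155 mol → 0.124 L

1.22 g Sn; 0.124 L O₂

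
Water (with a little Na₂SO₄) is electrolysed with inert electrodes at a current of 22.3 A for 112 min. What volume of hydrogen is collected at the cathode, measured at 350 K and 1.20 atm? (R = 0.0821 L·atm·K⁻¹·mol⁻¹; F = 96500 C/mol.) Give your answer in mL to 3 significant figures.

18600 mL

Q = It = 22.3 × 6720 = 1.499×10^5 C
n(e⁻) = 1.499×10^5 / 96500 = 1.553 mol
2H⁺ + 2e⁻ → H₂, so n(H₂) = 1.553 / 2 = 0.7765 mol
V = nRT/P = 0.7765 × 0.0821 × 350 / 1.20 = 18.59 L
= 18600 mL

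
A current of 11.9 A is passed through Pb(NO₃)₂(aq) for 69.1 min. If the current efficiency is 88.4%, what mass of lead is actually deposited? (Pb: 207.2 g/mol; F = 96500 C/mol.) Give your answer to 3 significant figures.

46.8 g

Q = 11.9 × 4146 = 49340 C
n(e⁻) = 49340 / 96500 = 0.5113 mol
Pb²⁺ + 2e⁻ → Pb, so theoretical m(Pb) = 0.2557 × 207.2 = 52.98 g
Actual mass = 88.4% × 52.98 = 46.8 g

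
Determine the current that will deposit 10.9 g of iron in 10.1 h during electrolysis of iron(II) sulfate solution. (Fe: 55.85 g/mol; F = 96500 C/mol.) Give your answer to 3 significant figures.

1.04 A

n(Fe) = 10.9 / 55.85 = 0.1952 mol
Fe²⁺ + 2e⁻ → Fe, so n(e⁻) = 2 × 0.1952 = 0.3904 mol
Q = 0.3904 × 96500 = 37670 C
I = Q / t = 37670 / 36360 s = 1.04 A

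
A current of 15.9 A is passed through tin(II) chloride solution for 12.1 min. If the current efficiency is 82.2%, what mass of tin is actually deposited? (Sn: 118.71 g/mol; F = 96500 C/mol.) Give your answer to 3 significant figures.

5.84 g

Q = 15.9 × 726 = 11540 C
n(e⁻) = 11540 / 96500 = 0.1196 mol
Sn²⁺ + 2e⁻ → Sn, so theoretical m(Sn) = 0.05980 × 118.71 = 7.099 g
Actual mass = 82.2% × 7.099 = 5.84 g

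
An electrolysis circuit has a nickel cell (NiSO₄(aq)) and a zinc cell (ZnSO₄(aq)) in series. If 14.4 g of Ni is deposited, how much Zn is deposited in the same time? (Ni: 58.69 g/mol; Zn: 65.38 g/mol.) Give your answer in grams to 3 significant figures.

16.0 g

n(Ni) = 14.4 / 58.69 = 0.2454 mol
Ni²⁺ + 2e⁻ → Ni, so n(e⁻) = 2 × 0.2454 = 0.4908 mol
Since the cells are in series, n(e⁻) in the Zn cell is also 0.4908 mol.
Zn²⁺ + 2e⁻ → Zn, so n(Zn) = 0.4908 / 2 = 0.2454 mol
m(Zn) = 0.2454 × 65.38 = 16.0 g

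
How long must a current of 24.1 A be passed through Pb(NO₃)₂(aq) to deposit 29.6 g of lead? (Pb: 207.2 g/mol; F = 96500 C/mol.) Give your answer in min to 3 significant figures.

n(Pb) = 29.6 / 207.2 = 0.1429 mol
Pb²⁺ + 2e⁻ → Pb, so n(e⁻) = 2 × 0.1429 = 0.2858 mol
Q = 0.2858 × 96500 = 27580 C
t = Q / I = 27580 / 24.1 = 1144 s = 19.1 min

19.1 min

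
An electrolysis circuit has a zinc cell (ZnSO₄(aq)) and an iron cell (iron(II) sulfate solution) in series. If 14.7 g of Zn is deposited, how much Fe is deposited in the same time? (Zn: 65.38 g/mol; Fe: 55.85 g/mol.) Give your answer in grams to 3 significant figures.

n(Zn) = 14.7 / 65.38 = 0.2248 mol
Zn²⁺ + 2e⁻ → Zn, so n(e⁻) = 2 × 0.2248 = 0.4496 mol
Same current for the same time ⇒ same n(e⁻) = 0.4496 mol in both cells.
Fe²⁺ + 2e⁻ → Fe, so n(Fe) = 0.4496 / 2 = 0.2248 mol
m(Fe) = 0.2248 × 55.85 = 12.6 g

12.6 g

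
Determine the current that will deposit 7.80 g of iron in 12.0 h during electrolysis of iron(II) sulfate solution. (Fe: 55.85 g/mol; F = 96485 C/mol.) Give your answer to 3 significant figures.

0.624 A

n(Fe) = 7.80 / 55.85 = 0.1397 mol
Fe²⁺ + 2e⁻ → Fe, so n(e⁻) = 2 × 0.1397 = 0.2794 mol
Q = 0.2794 × 96485 = 26960 C
I = Q / t = 26960 / 43200 s = 0.624 A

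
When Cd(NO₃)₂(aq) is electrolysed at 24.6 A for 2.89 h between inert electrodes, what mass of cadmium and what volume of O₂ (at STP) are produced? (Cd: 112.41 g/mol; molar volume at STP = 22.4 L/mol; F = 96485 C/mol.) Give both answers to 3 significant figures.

149 g Cd; 14.9 L O₂

Q = 24.6 × 10404 = 2.559×10^5 C; n(e⁻) = 2.559×10^5 / 96485 = 2.652 mol
Cathode: Cd²⁺ + 2e⁻ → Cd → n(Cd) = 2.652/2 = 1.326 mol → 149 g
Anode: 2H₂O → O₂ + 4H⁺ + 4e⁻ → n(O₂) = 2.652/4 = 0.6630 mol → 14.9 L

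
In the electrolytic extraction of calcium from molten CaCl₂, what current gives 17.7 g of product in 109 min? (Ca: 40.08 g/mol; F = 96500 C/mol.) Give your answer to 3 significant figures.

13.0 A

n(Ca) = 17.7 / 40.08 = 0.4416 mol
Ca²⁺ + 2e⁻ → Ca, so n(e⁻) = 2 × 0.4416 = 0.8832 mol
Q = 0.8832 × 96500 = 85230 C
I = Q / t = 85230 / 6540 s = 13.0 A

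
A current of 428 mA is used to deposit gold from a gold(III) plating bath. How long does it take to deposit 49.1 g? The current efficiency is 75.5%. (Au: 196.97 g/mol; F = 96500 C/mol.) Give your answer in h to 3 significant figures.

n(Au) = 49.1 / 196.97 = 0.2493 mol
Au³⁺ + 3e⁻ → Au, so n(e⁻) = 3 × 0.2493 = 0.7479 mol
Q = 0.7479 × 96500 / 0.755 = 95590 C
t = Q / I = 95590 / 0.428 = 2.233×10^5 s = 62.0 h

62.0 h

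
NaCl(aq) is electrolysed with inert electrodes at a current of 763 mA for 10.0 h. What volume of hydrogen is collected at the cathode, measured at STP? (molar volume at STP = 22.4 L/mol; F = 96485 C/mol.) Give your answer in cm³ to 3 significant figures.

Q = 0.763 A × 36000 s = 27470 C
Moles of electrons = 27470 / 96485 = 0.2847 mol
2H⁺ + 2e⁻ → H₂, so n(H₂) = 0.2847 / 2 = 0.1424 mol
V = 0.1424 × 22.4 = 3.190 L
= 3190 cm³

3190 cm³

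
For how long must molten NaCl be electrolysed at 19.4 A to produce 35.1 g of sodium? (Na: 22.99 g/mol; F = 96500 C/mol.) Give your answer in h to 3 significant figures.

n(Na) = 35.1 / 22.99 = 1.527 mol
Na⁺ + e⁻ → Na, so n(e⁻) = 1.527 mol
Q = 1.527 × 96500 = 1.474×10^5 C
t = Q / I = 1.474×10^5 / 19.4 = 7598 s = 2.11 h

2.11 h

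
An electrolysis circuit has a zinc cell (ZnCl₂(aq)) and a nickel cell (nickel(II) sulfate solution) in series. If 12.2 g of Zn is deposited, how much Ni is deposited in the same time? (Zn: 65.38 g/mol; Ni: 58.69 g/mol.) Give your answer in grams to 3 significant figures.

11.0 g

n(Zn) = 12.2 / 65.38 = 0.1866 mol
Zn²⁺ + 2e⁻ → Zn, so n(e⁻) = 2 × 0.1866 = 0.3732 mol
In series, the same 0.3732 mol of electrons flows through the second cell.
Ni²⁺ + 2e⁻ → Ni, so n(Ni) = 0.3732 / 2 = 0.1866 mol
m(Ni) = 0.1866 × 58.69 = 11.0 g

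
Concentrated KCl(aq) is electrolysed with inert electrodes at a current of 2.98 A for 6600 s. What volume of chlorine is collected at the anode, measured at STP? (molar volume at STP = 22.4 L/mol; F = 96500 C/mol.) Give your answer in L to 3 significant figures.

2.28 L

Q = It = 2.98 × 6600 = 19670 C
Moles of electrons = 19670 / 96500 = 0.2038 mol
2Cl⁻ → Cl₂ + 2e⁻, so n(Cl₂) = 0.2038 / 2 = 0.1019 mol
V = 0.1019 × 22.4 = 2.283 L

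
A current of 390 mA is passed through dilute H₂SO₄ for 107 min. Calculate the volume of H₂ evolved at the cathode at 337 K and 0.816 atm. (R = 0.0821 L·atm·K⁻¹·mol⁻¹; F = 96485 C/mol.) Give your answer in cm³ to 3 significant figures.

Charge passed = 0.390 × 6420 = 2504 C
n(e⁻) = 2504 / 96485 = 0.02595 mol
2H⁺ + 2e⁻ → H₂, so n(H₂) = 0.02595 / 2 = 0.01298 mol
V = nRT/P = 0.01298 × 0.0821 × 337 / 0.816 = 0.4401 L
= 440 cm³

440 cm³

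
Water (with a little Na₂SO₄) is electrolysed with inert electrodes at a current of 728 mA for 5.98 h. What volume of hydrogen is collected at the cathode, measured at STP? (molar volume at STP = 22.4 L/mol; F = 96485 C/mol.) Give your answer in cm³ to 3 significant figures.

1820 cm³

Q = 0.728 A × 21528 s = 15670 C
Moles of electrons = 15670 / 96485 = 0.1624 mol
2H⁺ + 2e⁻ → H₂, so n(H₂) = 0.1624 / 2 = 0.08120 mol
V = 0.08120 × 22.4 = 1.819 L
= 1820 cm³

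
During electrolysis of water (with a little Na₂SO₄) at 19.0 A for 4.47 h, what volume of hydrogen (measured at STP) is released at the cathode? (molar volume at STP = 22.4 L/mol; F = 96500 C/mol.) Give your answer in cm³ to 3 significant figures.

Charge passed = 19.0 × 16092 = 3.057×10^5 C
n(e⁻) = 3.057×10^5 / 96500 = 3.168 mol
2H⁺ + 2e⁻ → H₂, so n(H₂) = 3.168 / 2 = 1.584 mol
V = 1.584 × 22.4 = 35.48 L
= 35500 cm³

35500 cm³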